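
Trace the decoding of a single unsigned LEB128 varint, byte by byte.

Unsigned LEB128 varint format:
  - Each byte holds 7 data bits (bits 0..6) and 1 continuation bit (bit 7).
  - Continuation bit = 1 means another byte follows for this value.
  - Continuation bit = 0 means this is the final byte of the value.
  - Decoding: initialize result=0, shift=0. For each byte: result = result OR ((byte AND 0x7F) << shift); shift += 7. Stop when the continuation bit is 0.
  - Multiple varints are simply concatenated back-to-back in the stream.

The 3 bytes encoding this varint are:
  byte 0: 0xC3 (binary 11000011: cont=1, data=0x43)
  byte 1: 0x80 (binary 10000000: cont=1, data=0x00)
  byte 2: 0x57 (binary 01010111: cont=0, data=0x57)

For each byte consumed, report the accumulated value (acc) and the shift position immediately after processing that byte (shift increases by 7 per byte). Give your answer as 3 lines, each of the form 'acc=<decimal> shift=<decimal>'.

byte 0=0xC3: payload=0x43=67, contrib = 67<<0 = 67; acc -> 67, shift -> 7
byte 1=0x80: payload=0x00=0, contrib = 0<<7 = 0; acc -> 67, shift -> 14
byte 2=0x57: payload=0x57=87, contrib = 87<<14 = 1425408; acc -> 1425475, shift -> 21

Answer: acc=67 shift=7
acc=67 shift=14
acc=1425475 shift=21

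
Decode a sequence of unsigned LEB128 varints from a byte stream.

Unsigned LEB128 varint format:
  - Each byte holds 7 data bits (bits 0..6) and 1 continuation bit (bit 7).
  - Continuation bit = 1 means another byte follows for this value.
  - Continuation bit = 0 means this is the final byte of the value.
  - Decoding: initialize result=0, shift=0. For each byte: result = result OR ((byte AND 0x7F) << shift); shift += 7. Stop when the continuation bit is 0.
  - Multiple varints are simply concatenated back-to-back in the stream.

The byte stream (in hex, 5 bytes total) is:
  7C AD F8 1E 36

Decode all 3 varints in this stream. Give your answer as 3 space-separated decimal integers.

Answer: 124 506925 54

Derivation:
  byte[0]=0x7C cont=0 payload=0x7C=124: acc |= 124<<0 -> acc=124 shift=7 [end]
Varint 1: bytes[0:1] = 7C -> value 124 (1 byte(s))
  byte[1]=0xAD cont=1 payload=0x2D=45: acc |= 45<<0 -> acc=45 shift=7
  byte[2]=0xF8 cont=1 payload=0x78=120: acc |= 120<<7 -> acc=15405 shift=14
  byte[3]=0x1E cont=0 payload=0x1E=30: acc |= 30<<14 -> acc=506925 shift=21 [end]
Varint 2: bytes[1:4] = AD F8 1E -> value 506925 (3 byte(s))
  byte[4]=0x36 cont=0 payload=0x36=54: acc |= 54<<0 -> acc=54 shift=7 [end]
Varint 3: bytes[4:5] = 36 -> value 54 (1 byte(s))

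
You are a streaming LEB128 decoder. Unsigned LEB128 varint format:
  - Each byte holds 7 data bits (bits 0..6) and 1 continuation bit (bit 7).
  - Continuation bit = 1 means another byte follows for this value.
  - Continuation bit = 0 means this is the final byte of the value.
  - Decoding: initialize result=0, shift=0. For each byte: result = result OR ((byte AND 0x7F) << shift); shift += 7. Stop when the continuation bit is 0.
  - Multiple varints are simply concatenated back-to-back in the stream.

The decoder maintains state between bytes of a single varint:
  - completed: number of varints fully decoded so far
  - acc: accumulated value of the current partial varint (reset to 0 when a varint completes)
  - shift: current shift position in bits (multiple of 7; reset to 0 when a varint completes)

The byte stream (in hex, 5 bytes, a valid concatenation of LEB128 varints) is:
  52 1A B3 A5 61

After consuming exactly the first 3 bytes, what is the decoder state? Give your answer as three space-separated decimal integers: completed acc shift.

Answer: 2 51 7

Derivation:
byte[0]=0x52 cont=0 payload=0x52: varint #1 complete (value=82); reset -> completed=1 acc=0 shift=0
byte[1]=0x1A cont=0 payload=0x1A: varint #2 complete (value=26); reset -> completed=2 acc=0 shift=0
byte[2]=0xB3 cont=1 payload=0x33: acc |= 51<<0 -> completed=2 acc=51 shift=7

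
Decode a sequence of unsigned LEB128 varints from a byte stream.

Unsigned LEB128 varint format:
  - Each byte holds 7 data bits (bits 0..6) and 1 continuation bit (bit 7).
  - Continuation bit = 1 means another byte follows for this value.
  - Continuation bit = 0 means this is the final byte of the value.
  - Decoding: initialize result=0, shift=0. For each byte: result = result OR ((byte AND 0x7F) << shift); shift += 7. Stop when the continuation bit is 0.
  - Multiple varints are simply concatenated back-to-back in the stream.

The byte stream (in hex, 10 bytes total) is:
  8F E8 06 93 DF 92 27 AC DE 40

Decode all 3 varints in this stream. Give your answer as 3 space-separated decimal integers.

  byte[0]=0x8F cont=1 payload=0x0F=15: acc |= 15<<0 -> acc=15 shift=7
  byte[1]=0xE8 cont=1 payload=0x68=104: acc |= 104<<7 -> acc=13327 shift=14
  byte[2]=0x06 cont=0 payload=0x06=6: acc |= 6<<14 -> acc=111631 shift=21 [end]
Varint 1: bytes[0:3] = 8F E8 06 -> value 111631 (3 byte(s))
  byte[3]=0x93 cont=1 payload=0x13=19: acc |= 19<<0 -> acc=19 shift=7
  byte[4]=0xDF cont=1 payload=0x5F=95: acc |= 95<<7 -> acc=12179 shift=14
  byte[5]=0x92 cont=1 payload=0x12=18: acc |= 18<<14 -> acc=307091 shift=21
  byte[6]=0x27 cont=0 payload=0x27=39: acc |= 39<<21 -> acc=82096019 shift=28 [end]
Varint 2: bytes[3:7] = 93 DF 92 27 -> value 82096019 (4 byte(s))
  byte[7]=0xAC cont=1 payload=0x2C=44: acc |= 44<<0 -> acc=44 shift=7
  byte[8]=0xDE cont=1 payload=0x5E=94: acc |= 94<<7 -> acc=12076 shift=14
  byte[9]=0x40 cont=0 payload=0x40=64: acc |= 64<<14 -> acc=1060652 shift=21 [end]
Varint 3: bytes[7:10] = AC DE 40 -> value 1060652 (3 byte(s))

Answer: 111631 82096019 1060652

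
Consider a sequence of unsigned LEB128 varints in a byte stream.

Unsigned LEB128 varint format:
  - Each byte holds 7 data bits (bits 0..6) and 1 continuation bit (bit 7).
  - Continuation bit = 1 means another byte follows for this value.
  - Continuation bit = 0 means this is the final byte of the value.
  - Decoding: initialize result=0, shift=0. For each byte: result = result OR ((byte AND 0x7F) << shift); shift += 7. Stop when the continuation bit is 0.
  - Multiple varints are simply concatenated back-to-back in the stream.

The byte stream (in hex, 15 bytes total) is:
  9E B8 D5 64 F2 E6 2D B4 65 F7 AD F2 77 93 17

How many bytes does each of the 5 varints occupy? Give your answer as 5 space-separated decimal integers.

  byte[0]=0x9E cont=1 payload=0x1E=30: acc |= 30<<0 -> acc=30 shift=7
  byte[1]=0xB8 cont=1 payload=0x38=56: acc |= 56<<7 -> acc=7198 shift=14
  byte[2]=0xD5 cont=1 payload=0x55=85: acc |= 85<<14 -> acc=1399838 shift=21
  byte[3]=0x64 cont=0 payload=0x64=100: acc |= 100<<21 -> acc=211115038 shift=28 [end]
Varint 1: bytes[0:4] = 9E B8 D5 64 -> value 211115038 (4 byte(s))
  byte[4]=0xF2 cont=1 payload=0x72=114: acc |= 114<<0 -> acc=114 shift=7
  byte[5]=0xE6 cont=1 payload=0x66=102: acc |= 102<<7 -> acc=13170 shift=14
  byte[6]=0x2D cont=0 payload=0x2D=45: acc |= 45<<14 -> acc=750450 shift=21 [end]
Varint 2: bytes[4:7] = F2 E6 2D -> value 750450 (3 byte(s))
  byte[7]=0xB4 cont=1 payload=0x34=52: acc |= 52<<0 -> acc=52 shift=7
  byte[8]=0x65 cont=0 payload=0x65=101: acc |= 101<<7 -> acc=12980 shift=14 [end]
Varint 3: bytes[7:9] = B4 65 -> value 12980 (2 byte(s))
  byte[9]=0xF7 cont=1 payload=0x77=119: acc |= 119<<0 -> acc=119 shift=7
  byte[10]=0xAD cont=1 payload=0x2D=45: acc |= 45<<7 -> acc=5879 shift=14
  byte[11]=0xF2 cont=1 payload=0x72=114: acc |= 114<<14 -> acc=1873655 shift=21
  byte[12]=0x77 cont=0 payload=0x77=119: acc |= 119<<21 -> acc=251434743 shift=28 [end]
Varint 4: bytes[9:13] = F7 AD F2 77 -> value 251434743 (4 byte(s))
  byte[13]=0x93 cont=1 payload=0x13=19: acc |= 19<<0 -> acc=19 shift=7
  byte[14]=0x17 cont=0 payload=0x17=23: acc |= 23<<7 -> acc=2963 shift=14 [end]
Varint 5: bytes[13:15] = 93 17 -> value 2963 (2 byte(s))

Answer: 4 3 2 4 2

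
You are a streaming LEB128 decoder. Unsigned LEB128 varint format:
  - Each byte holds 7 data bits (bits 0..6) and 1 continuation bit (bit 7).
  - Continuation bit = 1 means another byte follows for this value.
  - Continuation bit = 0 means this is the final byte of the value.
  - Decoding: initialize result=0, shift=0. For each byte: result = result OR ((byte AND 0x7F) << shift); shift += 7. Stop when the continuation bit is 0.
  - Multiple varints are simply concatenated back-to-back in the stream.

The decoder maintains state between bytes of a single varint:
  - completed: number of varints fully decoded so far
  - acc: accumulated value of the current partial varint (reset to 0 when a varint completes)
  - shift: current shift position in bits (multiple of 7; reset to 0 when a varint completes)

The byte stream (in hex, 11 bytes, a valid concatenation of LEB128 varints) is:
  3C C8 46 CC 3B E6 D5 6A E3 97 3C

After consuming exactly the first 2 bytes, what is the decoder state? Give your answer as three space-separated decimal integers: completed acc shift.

Answer: 1 72 7

Derivation:
byte[0]=0x3C cont=0 payload=0x3C: varint #1 complete (value=60); reset -> completed=1 acc=0 shift=0
byte[1]=0xC8 cont=1 payload=0x48: acc |= 72<<0 -> completed=1 acc=72 shift=7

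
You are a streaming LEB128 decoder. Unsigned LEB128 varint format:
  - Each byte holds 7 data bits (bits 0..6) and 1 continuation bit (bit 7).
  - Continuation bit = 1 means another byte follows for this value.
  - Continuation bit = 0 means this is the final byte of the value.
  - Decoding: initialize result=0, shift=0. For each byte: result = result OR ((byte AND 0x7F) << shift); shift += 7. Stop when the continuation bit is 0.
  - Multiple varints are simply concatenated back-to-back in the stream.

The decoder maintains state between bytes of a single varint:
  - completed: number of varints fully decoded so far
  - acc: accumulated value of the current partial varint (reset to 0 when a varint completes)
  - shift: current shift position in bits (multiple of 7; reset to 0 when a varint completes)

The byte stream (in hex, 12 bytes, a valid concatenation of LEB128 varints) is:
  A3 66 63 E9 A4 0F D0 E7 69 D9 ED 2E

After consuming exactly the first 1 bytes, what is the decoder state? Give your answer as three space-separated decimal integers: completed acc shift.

Answer: 0 35 7

Derivation:
byte[0]=0xA3 cont=1 payload=0x23: acc |= 35<<0 -> completed=0 acc=35 shift=7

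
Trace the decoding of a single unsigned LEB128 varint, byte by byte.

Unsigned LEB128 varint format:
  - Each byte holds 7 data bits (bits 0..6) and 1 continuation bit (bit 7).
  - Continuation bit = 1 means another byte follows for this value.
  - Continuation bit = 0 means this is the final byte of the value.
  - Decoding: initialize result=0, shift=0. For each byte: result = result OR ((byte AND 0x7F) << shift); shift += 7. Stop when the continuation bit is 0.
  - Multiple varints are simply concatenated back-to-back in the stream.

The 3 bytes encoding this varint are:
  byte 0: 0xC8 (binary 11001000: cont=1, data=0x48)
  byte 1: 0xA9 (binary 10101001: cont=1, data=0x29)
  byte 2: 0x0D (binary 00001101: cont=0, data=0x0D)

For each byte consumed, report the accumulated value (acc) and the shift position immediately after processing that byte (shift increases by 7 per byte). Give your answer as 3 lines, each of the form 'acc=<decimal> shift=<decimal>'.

Answer: acc=72 shift=7
acc=5320 shift=14
acc=218312 shift=21

Derivation:
byte 0=0xC8: payload=0x48=72, contrib = 72<<0 = 72; acc -> 72, shift -> 7
byte 1=0xA9: payload=0x29=41, contrib = 41<<7 = 5248; acc -> 5320, shift -> 14
byte 2=0x0D: payload=0x0D=13, contrib = 13<<14 = 212992; acc -> 218312, shift -> 21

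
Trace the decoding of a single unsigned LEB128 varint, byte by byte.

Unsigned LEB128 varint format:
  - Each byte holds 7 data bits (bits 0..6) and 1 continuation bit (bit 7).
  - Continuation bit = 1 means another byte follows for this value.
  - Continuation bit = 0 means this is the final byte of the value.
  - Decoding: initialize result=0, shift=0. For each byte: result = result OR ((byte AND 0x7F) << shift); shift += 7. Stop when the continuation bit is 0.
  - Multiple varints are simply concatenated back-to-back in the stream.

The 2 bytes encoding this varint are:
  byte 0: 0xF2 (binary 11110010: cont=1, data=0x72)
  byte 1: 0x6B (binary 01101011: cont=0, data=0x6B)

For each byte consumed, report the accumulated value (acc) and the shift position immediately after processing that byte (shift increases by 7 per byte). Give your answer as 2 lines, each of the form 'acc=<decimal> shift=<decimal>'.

byte 0=0xF2: payload=0x72=114, contrib = 114<<0 = 114; acc -> 114, shift -> 7
byte 1=0x6B: payload=0x6B=107, contrib = 107<<7 = 13696; acc -> 13810, shift -> 14

Answer: acc=114 shift=7
acc=13810 shift=14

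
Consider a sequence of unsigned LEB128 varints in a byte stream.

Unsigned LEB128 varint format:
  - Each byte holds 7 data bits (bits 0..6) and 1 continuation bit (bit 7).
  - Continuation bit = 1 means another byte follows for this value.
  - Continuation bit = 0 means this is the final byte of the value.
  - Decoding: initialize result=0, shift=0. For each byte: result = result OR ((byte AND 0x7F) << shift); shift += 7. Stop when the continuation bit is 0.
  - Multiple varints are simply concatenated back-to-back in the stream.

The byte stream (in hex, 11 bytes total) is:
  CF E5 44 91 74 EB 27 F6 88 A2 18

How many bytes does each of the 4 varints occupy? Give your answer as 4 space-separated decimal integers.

Answer: 3 2 2 4

Derivation:
  byte[0]=0xCF cont=1 payload=0x4F=79: acc |= 79<<0 -> acc=79 shift=7
  byte[1]=0xE5 cont=1 payload=0x65=101: acc |= 101<<7 -> acc=13007 shift=14
  byte[2]=0x44 cont=0 payload=0x44=68: acc |= 68<<14 -> acc=1127119 shift=21 [end]
Varint 1: bytes[0:3] = CF E5 44 -> value 1127119 (3 byte(s))
  byte[3]=0x91 cont=1 payload=0x11=17: acc |= 17<<0 -> acc=17 shift=7
  byte[4]=0x74 cont=0 payload=0x74=116: acc |= 116<<7 -> acc=14865 shift=14 [end]
Varint 2: bytes[3:5] = 91 74 -> value 14865 (2 byte(s))
  byte[5]=0xEB cont=1 payload=0x6B=107: acc |= 107<<0 -> acc=107 shift=7
  byte[6]=0x27 cont=0 payload=0x27=39: acc |= 39<<7 -> acc=5099 shift=14 [end]
Varint 3: bytes[5:7] = EB 27 -> value 5099 (2 byte(s))
  byte[7]=0xF6 cont=1 payload=0x76=118: acc |= 118<<0 -> acc=118 shift=7
  byte[8]=0x88 cont=1 payload=0x08=8: acc |= 8<<7 -> acc=1142 shift=14
  byte[9]=0xA2 cont=1 payload=0x22=34: acc |= 34<<14 -> acc=558198 shift=21
  byte[10]=0x18 cont=0 payload=0x18=24: acc |= 24<<21 -> acc=50889846 shift=28 [end]
Varint 4: bytes[7:11] = F6 88 A2 18 -> value 50889846 (4 byte(s))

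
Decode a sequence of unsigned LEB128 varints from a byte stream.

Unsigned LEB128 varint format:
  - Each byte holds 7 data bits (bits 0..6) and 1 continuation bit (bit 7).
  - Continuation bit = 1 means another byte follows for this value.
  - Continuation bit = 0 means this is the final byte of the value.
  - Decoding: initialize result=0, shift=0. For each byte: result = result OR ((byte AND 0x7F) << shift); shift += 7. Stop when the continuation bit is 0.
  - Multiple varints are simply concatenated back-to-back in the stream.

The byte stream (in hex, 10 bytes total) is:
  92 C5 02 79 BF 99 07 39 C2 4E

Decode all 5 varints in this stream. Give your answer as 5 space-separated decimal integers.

Answer: 41618 121 117951 57 10050

Derivation:
  byte[0]=0x92 cont=1 payload=0x12=18: acc |= 18<<0 -> acc=18 shift=7
  byte[1]=0xC5 cont=1 payload=0x45=69: acc |= 69<<7 -> acc=8850 shift=14
  byte[2]=0x02 cont=0 payload=0x02=2: acc |= 2<<14 -> acc=41618 shift=21 [end]
Varint 1: bytes[0:3] = 92 C5 02 -> value 41618 (3 byte(s))
  byte[3]=0x79 cont=0 payload=0x79=121: acc |= 121<<0 -> acc=121 shift=7 [end]
Varint 2: bytes[3:4] = 79 -> value 121 (1 byte(s))
  byte[4]=0xBF cont=1 payload=0x3F=63: acc |= 63<<0 -> acc=63 shift=7
  byte[5]=0x99 cont=1 payload=0x19=25: acc |= 25<<7 -> acc=3263 shift=14
  byte[6]=0x07 cont=0 payload=0x07=7: acc |= 7<<14 -> acc=117951 shift=21 [end]
Varint 3: bytes[4:7] = BF 99 07 -> value 117951 (3 byte(s))
  byte[7]=0x39 cont=0 payload=0x39=57: acc |= 57<<0 -> acc=57 shift=7 [end]
Varint 4: bytes[7:8] = 39 -> value 57 (1 byte(s))
  byte[8]=0xC2 cont=1 payload=0x42=66: acc |= 66<<0 -> acc=66 shift=7
  byte[9]=0x4E cont=0 payload=0x4E=78: acc |= 78<<7 -> acc=10050 shift=14 [end]
Varint 5: bytes[8:10] = C2 4E -> value 10050 (2 byte(s))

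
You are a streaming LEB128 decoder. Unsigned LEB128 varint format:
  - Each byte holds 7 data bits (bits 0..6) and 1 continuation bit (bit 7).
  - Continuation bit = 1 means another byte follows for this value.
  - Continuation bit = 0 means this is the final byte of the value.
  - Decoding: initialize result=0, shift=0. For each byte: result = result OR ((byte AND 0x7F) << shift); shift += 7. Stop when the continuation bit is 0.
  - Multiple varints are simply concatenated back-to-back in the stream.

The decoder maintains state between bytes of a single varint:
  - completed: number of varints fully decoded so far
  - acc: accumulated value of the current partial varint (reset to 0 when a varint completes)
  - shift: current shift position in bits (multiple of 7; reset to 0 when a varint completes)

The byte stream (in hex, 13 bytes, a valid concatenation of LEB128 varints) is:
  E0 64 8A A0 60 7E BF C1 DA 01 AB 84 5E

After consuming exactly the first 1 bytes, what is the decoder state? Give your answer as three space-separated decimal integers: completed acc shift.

byte[0]=0xE0 cont=1 payload=0x60: acc |= 96<<0 -> completed=0 acc=96 shift=7

Answer: 0 96 7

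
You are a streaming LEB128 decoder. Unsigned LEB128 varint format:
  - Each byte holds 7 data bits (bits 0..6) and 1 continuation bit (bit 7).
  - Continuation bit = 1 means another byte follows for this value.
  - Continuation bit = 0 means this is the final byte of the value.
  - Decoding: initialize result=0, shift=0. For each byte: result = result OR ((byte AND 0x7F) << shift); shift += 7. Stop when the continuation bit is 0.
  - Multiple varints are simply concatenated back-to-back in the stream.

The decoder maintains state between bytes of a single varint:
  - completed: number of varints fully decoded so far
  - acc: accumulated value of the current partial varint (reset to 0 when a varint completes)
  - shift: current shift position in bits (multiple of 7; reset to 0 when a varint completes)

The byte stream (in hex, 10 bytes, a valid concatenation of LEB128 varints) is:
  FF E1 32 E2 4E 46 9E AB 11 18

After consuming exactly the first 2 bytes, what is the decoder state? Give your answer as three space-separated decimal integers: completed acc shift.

byte[0]=0xFF cont=1 payload=0x7F: acc |= 127<<0 -> completed=0 acc=127 shift=7
byte[1]=0xE1 cont=1 payload=0x61: acc |= 97<<7 -> completed=0 acc=12543 shift=14

Answer: 0 12543 14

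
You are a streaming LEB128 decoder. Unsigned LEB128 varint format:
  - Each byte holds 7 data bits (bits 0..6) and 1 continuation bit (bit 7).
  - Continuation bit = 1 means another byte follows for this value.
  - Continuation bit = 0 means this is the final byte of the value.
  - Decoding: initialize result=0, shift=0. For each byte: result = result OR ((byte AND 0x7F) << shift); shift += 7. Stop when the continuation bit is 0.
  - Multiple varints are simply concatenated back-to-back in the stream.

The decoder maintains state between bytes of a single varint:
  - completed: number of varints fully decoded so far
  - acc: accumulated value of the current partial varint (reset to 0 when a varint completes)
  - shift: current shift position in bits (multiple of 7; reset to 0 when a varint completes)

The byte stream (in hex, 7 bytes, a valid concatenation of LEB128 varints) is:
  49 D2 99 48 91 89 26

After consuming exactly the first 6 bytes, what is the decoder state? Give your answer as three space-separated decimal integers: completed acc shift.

Answer: 2 1169 14

Derivation:
byte[0]=0x49 cont=0 payload=0x49: varint #1 complete (value=73); reset -> completed=1 acc=0 shift=0
byte[1]=0xD2 cont=1 payload=0x52: acc |= 82<<0 -> completed=1 acc=82 shift=7
byte[2]=0x99 cont=1 payload=0x19: acc |= 25<<7 -> completed=1 acc=3282 shift=14
byte[3]=0x48 cont=0 payload=0x48: varint #2 complete (value=1182930); reset -> completed=2 acc=0 shift=0
byte[4]=0x91 cont=1 payload=0x11: acc |= 17<<0 -> completed=2 acc=17 shift=7
byte[5]=0x89 cont=1 payload=0x09: acc |= 9<<7 -> completed=2 acc=1169 shift=14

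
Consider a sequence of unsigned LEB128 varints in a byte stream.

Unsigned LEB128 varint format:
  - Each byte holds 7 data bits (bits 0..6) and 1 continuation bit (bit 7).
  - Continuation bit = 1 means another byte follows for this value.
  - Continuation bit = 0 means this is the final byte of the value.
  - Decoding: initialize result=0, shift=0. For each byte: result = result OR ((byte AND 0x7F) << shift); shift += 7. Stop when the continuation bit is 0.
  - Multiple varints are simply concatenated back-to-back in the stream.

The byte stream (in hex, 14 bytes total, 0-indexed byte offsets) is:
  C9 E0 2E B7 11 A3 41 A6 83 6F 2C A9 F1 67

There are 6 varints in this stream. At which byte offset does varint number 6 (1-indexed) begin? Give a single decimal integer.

  byte[0]=0xC9 cont=1 payload=0x49=73: acc |= 73<<0 -> acc=73 shift=7
  byte[1]=0xE0 cont=1 payload=0x60=96: acc |= 96<<7 -> acc=12361 shift=14
  byte[2]=0x2E cont=0 payload=0x2E=46: acc |= 46<<14 -> acc=766025 shift=21 [end]
Varint 1: bytes[0:3] = C9 E0 2E -> value 766025 (3 byte(s))
  byte[3]=0xB7 cont=1 payload=0x37=55: acc |= 55<<0 -> acc=55 shift=7
  byte[4]=0x11 cont=0 payload=0x11=17: acc |= 17<<7 -> acc=2231 shift=14 [end]
Varint 2: bytes[3:5] = B7 11 -> value 2231 (2 byte(s))
  byte[5]=0xA3 cont=1 payload=0x23=35: acc |= 35<<0 -> acc=35 shift=7
  byte[6]=0x41 cont=0 payload=0x41=65: acc |= 65<<7 -> acc=8355 shift=14 [end]
Varint 3: bytes[5:7] = A3 41 -> value 8355 (2 byte(s))
  byte[7]=0xA6 cont=1 payload=0x26=38: acc |= 38<<0 -> acc=38 shift=7
  byte[8]=0x83 cont=1 payload=0x03=3: acc |= 3<<7 -> acc=422 shift=14
  byte[9]=0x6F cont=0 payload=0x6F=111: acc |= 111<<14 -> acc=1819046 shift=21 [end]
Varint 4: bytes[7:10] = A6 83 6F -> value 1819046 (3 byte(s))
  byte[10]=0x2C cont=0 payload=0x2C=44: acc |= 44<<0 -> acc=44 shift=7 [end]
Varint 5: bytes[10:11] = 2C -> value 44 (1 byte(s))
  byte[11]=0xA9 cont=1 payload=0x29=41: acc |= 41<<0 -> acc=41 shift=7
  byte[12]=0xF1 cont=1 payload=0x71=113: acc |= 113<<7 -> acc=14505 shift=14
  byte[13]=0x67 cont=0 payload=0x67=103: acc |= 103<<14 -> acc=1702057 shift=21 [end]
Varint 6: bytes[11:14] = A9 F1 67 -> value 1702057 (3 byte(s))

Answer: 11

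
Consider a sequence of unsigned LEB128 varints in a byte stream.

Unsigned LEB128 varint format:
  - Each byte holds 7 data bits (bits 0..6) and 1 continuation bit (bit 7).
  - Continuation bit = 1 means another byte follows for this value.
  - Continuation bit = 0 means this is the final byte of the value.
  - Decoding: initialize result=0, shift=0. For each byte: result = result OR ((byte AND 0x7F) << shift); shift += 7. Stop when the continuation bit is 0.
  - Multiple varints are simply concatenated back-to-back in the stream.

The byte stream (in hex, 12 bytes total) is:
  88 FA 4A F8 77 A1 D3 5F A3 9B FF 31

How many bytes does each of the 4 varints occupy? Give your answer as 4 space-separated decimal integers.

Answer: 3 2 3 4

Derivation:
  byte[0]=0x88 cont=1 payload=0x08=8: acc |= 8<<0 -> acc=8 shift=7
  byte[1]=0xFA cont=1 payload=0x7A=122: acc |= 122<<7 -> acc=15624 shift=14
  byte[2]=0x4A cont=0 payload=0x4A=74: acc |= 74<<14 -> acc=1228040 shift=21 [end]
Varint 1: bytes[0:3] = 88 FA 4A -> value 1228040 (3 byte(s))
  byte[3]=0xF8 cont=1 payload=0x78=120: acc |= 120<<0 -> acc=120 shift=7
  byte[4]=0x77 cont=0 payload=0x77=119: acc |= 119<<7 -> acc=15352 shift=14 [end]
Varint 2: bytes[3:5] = F8 77 -> value 15352 (2 byte(s))
  byte[5]=0xA1 cont=1 payload=0x21=33: acc |= 33<<0 -> acc=33 shift=7
  byte[6]=0xD3 cont=1 payload=0x53=83: acc |= 83<<7 -> acc=10657 shift=14
  byte[7]=0x5F cont=0 payload=0x5F=95: acc |= 95<<14 -> acc=1567137 shift=21 [end]
Varint 3: bytes[5:8] = A1 D3 5F -> value 1567137 (3 byte(s))
  byte[8]=0xA3 cont=1 payload=0x23=35: acc |= 35<<0 -> acc=35 shift=7
  byte[9]=0x9B cont=1 payload=0x1B=27: acc |= 27<<7 -> acc=3491 shift=14
  byte[10]=0xFF cont=1 payload=0x7F=127: acc |= 127<<14 -> acc=2084259 shift=21
  byte[11]=0x31 cont=0 payload=0x31=49: acc |= 49<<21 -> acc=104844707 shift=28 [end]
Varint 4: bytes[8:12] = A3 9B FF 31 -> value 104844707 (4 byte(s))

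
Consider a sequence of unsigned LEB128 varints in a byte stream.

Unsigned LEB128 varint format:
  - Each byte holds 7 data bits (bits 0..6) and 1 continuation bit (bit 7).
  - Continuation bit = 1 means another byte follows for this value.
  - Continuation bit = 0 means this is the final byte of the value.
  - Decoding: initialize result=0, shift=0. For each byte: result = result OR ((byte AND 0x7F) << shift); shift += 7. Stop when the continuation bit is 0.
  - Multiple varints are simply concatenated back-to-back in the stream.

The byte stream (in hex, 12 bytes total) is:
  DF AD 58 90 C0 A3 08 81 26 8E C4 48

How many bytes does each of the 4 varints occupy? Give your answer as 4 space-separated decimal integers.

Answer: 3 4 2 3

Derivation:
  byte[0]=0xDF cont=1 payload=0x5F=95: acc |= 95<<0 -> acc=95 shift=7
  byte[1]=0xAD cont=1 payload=0x2D=45: acc |= 45<<7 -> acc=5855 shift=14
  byte[2]=0x58 cont=0 payload=0x58=88: acc |= 88<<14 -> acc=1447647 shift=21 [end]
Varint 1: bytes[0:3] = DF AD 58 -> value 1447647 (3 byte(s))
  byte[3]=0x90 cont=1 payload=0x10=16: acc |= 16<<0 -> acc=16 shift=7
  byte[4]=0xC0 cont=1 payload=0x40=64: acc |= 64<<7 -> acc=8208 shift=14
  byte[5]=0xA3 cont=1 payload=0x23=35: acc |= 35<<14 -> acc=581648 shift=21
  byte[6]=0x08 cont=0 payload=0x08=8: acc |= 8<<21 -> acc=17358864 shift=28 [end]
Varint 2: bytes[3:7] = 90 C0 A3 08 -> value 17358864 (4 byte(s))
  byte[7]=0x81 cont=1 payload=0x01=1: acc |= 1<<0 -> acc=1 shift=7
  byte[8]=0x26 cont=0 payload=0x26=38: acc |= 38<<7 -> acc=4865 shift=14 [end]
Varint 3: bytes[7:9] = 81 26 -> value 4865 (2 byte(s))
  byte[9]=0x8E cont=1 payload=0x0E=14: acc |= 14<<0 -> acc=14 shift=7
  byte[10]=0xC4 cont=1 payload=0x44=68: acc |= 68<<7 -> acc=8718 shift=14
  byte[11]=0x48 cont=0 payload=0x48=72: acc |= 72<<14 -> acc=1188366 shift=21 [end]
Varint 4: bytes[9:12] = 8E C4 48 -> value 1188366 (3 byte(s))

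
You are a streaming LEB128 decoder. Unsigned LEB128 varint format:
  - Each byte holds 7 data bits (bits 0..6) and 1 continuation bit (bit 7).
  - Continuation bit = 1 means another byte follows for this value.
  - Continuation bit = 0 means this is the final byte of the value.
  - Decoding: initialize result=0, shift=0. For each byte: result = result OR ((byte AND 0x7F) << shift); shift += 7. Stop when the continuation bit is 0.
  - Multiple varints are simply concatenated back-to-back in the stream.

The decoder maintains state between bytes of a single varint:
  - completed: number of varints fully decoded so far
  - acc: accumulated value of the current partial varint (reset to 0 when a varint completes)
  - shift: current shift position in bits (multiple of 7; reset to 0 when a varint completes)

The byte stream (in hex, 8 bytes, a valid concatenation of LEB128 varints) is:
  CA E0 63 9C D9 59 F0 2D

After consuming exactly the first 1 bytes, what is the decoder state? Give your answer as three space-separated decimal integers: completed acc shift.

byte[0]=0xCA cont=1 payload=0x4A: acc |= 74<<0 -> completed=0 acc=74 shift=7

Answer: 0 74 7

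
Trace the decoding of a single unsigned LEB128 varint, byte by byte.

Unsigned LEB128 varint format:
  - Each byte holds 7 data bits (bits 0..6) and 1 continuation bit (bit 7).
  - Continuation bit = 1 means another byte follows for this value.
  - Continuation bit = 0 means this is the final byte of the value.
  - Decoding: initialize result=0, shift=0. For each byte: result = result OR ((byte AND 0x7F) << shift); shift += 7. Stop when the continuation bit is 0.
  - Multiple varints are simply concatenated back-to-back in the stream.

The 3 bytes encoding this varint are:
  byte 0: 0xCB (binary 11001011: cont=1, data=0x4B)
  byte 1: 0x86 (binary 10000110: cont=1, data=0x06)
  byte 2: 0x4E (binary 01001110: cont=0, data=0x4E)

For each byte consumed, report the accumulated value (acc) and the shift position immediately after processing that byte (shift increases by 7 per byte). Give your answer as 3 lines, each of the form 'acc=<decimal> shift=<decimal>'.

byte 0=0xCB: payload=0x4B=75, contrib = 75<<0 = 75; acc -> 75, shift -> 7
byte 1=0x86: payload=0x06=6, contrib = 6<<7 = 768; acc -> 843, shift -> 14
byte 2=0x4E: payload=0x4E=78, contrib = 78<<14 = 1277952; acc -> 1278795, shift -> 21

Answer: acc=75 shift=7
acc=843 shift=14
acc=1278795 shift=21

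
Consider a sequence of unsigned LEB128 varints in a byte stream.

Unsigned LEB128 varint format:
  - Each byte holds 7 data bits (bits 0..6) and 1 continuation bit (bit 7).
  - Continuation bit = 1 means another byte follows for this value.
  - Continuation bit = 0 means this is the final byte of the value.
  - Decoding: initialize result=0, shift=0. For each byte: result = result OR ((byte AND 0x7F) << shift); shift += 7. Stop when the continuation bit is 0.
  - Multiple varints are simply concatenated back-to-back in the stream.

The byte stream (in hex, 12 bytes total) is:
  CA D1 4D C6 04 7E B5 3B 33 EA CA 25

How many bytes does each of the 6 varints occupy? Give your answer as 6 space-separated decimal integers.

Answer: 3 2 1 2 1 3

Derivation:
  byte[0]=0xCA cont=1 payload=0x4A=74: acc |= 74<<0 -> acc=74 shift=7
  byte[1]=0xD1 cont=1 payload=0x51=81: acc |= 81<<7 -> acc=10442 shift=14
  byte[2]=0x4D cont=0 payload=0x4D=77: acc |= 77<<14 -> acc=1272010 shift=21 [end]
Varint 1: bytes[0:3] = CA D1 4D -> value 1272010 (3 byte(s))
  byte[3]=0xC6 cont=1 payload=0x46=70: acc |= 70<<0 -> acc=70 shift=7
  byte[4]=0x04 cont=0 payload=0x04=4: acc |= 4<<7 -> acc=582 shift=14 [end]
Varint 2: bytes[3:5] = C6 04 -> value 582 (2 byte(s))
  byte[5]=0x7E cont=0 payload=0x7E=126: acc |= 126<<0 -> acc=126 shift=7 [end]
Varint 3: bytes[5:6] = 7E -> value 126 (1 byte(s))
  byte[6]=0xB5 cont=1 payload=0x35=53: acc |= 53<<0 -> acc=53 shift=7
  byte[7]=0x3B cont=0 payload=0x3B=59: acc |= 59<<7 -> acc=7605 shift=14 [end]
Varint 4: bytes[6:8] = B5 3B -> value 7605 (2 byte(s))
  byte[8]=0x33 cont=0 payload=0x33=51: acc |= 51<<0 -> acc=51 shift=7 [end]
Varint 5: bytes[8:9] = 33 -> value 51 (1 byte(s))
  byte[9]=0xEA cont=1 payload=0x6A=106: acc |= 106<<0 -> acc=106 shift=7
  byte[10]=0xCA cont=1 payload=0x4A=74: acc |= 74<<7 -> acc=9578 shift=14
  byte[11]=0x25 cont=0 payload=0x25=37: acc |= 37<<14 -> acc=615786 shift=21 [end]
Varint 6: bytes[9:12] = EA CA 25 -> value 615786 (3 byte(s))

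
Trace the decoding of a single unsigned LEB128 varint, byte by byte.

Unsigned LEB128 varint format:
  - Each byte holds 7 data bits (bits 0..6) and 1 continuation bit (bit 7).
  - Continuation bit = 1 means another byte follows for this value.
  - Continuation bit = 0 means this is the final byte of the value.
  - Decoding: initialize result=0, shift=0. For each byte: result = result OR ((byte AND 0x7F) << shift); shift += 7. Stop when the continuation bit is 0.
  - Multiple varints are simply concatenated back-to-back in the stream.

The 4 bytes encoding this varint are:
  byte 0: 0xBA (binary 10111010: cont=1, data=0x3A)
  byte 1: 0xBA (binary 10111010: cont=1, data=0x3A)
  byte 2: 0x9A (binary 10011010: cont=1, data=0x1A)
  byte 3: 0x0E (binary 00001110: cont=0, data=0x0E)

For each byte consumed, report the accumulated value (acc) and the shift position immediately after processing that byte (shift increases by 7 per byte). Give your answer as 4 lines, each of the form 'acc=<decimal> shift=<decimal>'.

Answer: acc=58 shift=7
acc=7482 shift=14
acc=433466 shift=21
acc=29793594 shift=28

Derivation:
byte 0=0xBA: payload=0x3A=58, contrib = 58<<0 = 58; acc -> 58, shift -> 7
byte 1=0xBA: payload=0x3A=58, contrib = 58<<7 = 7424; acc -> 7482, shift -> 14
byte 2=0x9A: payload=0x1A=26, contrib = 26<<14 = 425984; acc -> 433466, shift -> 21
byte 3=0x0E: payload=0x0E=14, contrib = 14<<21 = 29360128; acc -> 29793594, shift -> 28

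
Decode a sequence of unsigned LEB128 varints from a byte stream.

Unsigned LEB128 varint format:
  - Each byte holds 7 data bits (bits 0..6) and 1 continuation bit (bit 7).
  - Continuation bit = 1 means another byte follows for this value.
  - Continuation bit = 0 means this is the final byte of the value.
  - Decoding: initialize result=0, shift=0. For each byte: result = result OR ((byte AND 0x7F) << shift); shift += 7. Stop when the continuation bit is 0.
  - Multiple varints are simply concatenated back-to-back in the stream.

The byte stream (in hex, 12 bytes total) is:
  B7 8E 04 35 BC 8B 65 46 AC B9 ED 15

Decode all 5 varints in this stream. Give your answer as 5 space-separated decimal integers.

  byte[0]=0xB7 cont=1 payload=0x37=55: acc |= 55<<0 -> acc=55 shift=7
  byte[1]=0x8E cont=1 payload=0x0E=14: acc |= 14<<7 -> acc=1847 shift=14
  byte[2]=0x04 cont=0 payload=0x04=4: acc |= 4<<14 -> acc=67383 shift=21 [end]
Varint 1: bytes[0:3] = B7 8E 04 -> value 67383 (3 byte(s))
  byte[3]=0x35 cont=0 payload=0x35=53: acc |= 53<<0 -> acc=53 shift=7 [end]
Varint 2: bytes[3:4] = 35 -> value 53 (1 byte(s))
  byte[4]=0xBC cont=1 payload=0x3C=60: acc |= 60<<0 -> acc=60 shift=7
  byte[5]=0x8B cont=1 payload=0x0B=11: acc |= 11<<7 -> acc=1468 shift=14
  byte[6]=0x65 cont=0 payload=0x65=101: acc |= 101<<14 -> acc=1656252 shift=21 [end]
Varint 3: bytes[4:7] = BC 8B 65 -> value 1656252 (3 byte(s))
  byte[7]=0x46 cont=0 payload=0x46=70: acc |= 70<<0 -> acc=70 shift=7 [end]
Varint 4: bytes[7:8] = 46 -> value 70 (1 byte(s))
  byte[8]=0xAC cont=1 payload=0x2C=44: acc |= 44<<0 -> acc=44 shift=7
  byte[9]=0xB9 cont=1 payload=0x39=57: acc |= 57<<7 -> acc=7340 shift=14
  byte[10]=0xED cont=1 payload=0x6D=109: acc |= 109<<14 -> acc=1793196 shift=21
  byte[11]=0x15 cont=0 payload=0x15=21: acc |= 21<<21 -> acc=45833388 shift=28 [end]
Varint 5: bytes[8:12] = AC B9 ED 15 -> value 45833388 (4 byte(s))

Answer: 67383 53 1656252 70 45833388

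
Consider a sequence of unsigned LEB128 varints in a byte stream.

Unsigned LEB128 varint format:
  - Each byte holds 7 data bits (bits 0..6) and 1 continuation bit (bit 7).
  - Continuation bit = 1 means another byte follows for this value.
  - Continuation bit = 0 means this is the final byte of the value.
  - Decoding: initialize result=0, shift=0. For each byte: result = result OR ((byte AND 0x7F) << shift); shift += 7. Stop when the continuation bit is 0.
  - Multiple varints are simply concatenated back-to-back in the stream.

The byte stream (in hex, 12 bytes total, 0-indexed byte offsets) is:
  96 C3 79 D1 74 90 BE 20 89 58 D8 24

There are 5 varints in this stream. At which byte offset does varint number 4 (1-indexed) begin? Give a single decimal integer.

Answer: 8

Derivation:
  byte[0]=0x96 cont=1 payload=0x16=22: acc |= 22<<0 -> acc=22 shift=7
  byte[1]=0xC3 cont=1 payload=0x43=67: acc |= 67<<7 -> acc=8598 shift=14
  byte[2]=0x79 cont=0 payload=0x79=121: acc |= 121<<14 -> acc=1991062 shift=21 [end]
Varint 1: bytes[0:3] = 96 C3 79 -> value 1991062 (3 byte(s))
  byte[3]=0xD1 cont=1 payload=0x51=81: acc |= 81<<0 -> acc=81 shift=7
  byte[4]=0x74 cont=0 payload=0x74=116: acc |= 116<<7 -> acc=14929 shift=14 [end]
Varint 2: bytes[3:5] = D1 74 -> value 14929 (2 byte(s))
  byte[5]=0x90 cont=1 payload=0x10=16: acc |= 16<<0 -> acc=16 shift=7
  byte[6]=0xBE cont=1 payload=0x3E=62: acc |= 62<<7 -> acc=7952 shift=14
  byte[7]=0x20 cont=0 payload=0x20=32: acc |= 32<<14 -> acc=532240 shift=21 [end]
Varint 3: bytes[5:8] = 90 BE 20 -> value 532240 (3 byte(s))
  byte[8]=0x89 cont=1 payload=0x09=9: acc |= 9<<0 -> acc=9 shift=7
  byte[9]=0x58 cont=0 payload=0x58=88: acc |= 88<<7 -> acc=11273 shift=14 [end]
Varint 4: bytes[8:10] = 89 58 -> value 11273 (2 byte(s))
  byte[10]=0xD8 cont=1 payload=0x58=88: acc |= 88<<0 -> acc=88 shift=7
  byte[11]=0x24 cont=0 payload=0x24=36: acc |= 36<<7 -> acc=4696 shift=14 [end]
Varint 5: bytes[10:12] = D8 24 -> value 4696 (2 byte(s))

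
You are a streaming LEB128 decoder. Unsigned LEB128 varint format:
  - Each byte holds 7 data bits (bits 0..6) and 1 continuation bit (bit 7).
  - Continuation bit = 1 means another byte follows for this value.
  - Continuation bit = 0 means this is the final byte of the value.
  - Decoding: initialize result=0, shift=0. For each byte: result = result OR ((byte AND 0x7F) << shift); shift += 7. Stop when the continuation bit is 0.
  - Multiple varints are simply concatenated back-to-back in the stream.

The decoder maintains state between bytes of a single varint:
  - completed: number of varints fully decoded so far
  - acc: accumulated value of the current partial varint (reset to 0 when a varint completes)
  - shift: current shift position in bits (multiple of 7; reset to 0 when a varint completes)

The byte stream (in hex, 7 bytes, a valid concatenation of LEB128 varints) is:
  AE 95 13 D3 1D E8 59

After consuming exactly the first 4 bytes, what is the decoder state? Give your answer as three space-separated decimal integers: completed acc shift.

Answer: 1 83 7

Derivation:
byte[0]=0xAE cont=1 payload=0x2E: acc |= 46<<0 -> completed=0 acc=46 shift=7
byte[1]=0x95 cont=1 payload=0x15: acc |= 21<<7 -> completed=0 acc=2734 shift=14
byte[2]=0x13 cont=0 payload=0x13: varint #1 complete (value=314030); reset -> completed=1 acc=0 shift=0
byte[3]=0xD3 cont=1 payload=0x53: acc |= 83<<0 -> completed=1 acc=83 shift=7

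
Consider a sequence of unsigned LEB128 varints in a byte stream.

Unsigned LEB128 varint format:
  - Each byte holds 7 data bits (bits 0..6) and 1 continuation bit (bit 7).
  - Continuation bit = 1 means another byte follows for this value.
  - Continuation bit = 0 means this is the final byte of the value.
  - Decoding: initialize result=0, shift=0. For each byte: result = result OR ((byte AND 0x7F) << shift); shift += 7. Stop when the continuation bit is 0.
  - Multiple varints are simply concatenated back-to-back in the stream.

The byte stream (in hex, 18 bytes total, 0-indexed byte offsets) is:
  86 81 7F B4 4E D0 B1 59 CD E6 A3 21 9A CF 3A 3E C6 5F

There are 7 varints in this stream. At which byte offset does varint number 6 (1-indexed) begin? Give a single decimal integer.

  byte[0]=0x86 cont=1 payload=0x06=6: acc |= 6<<0 -> acc=6 shift=7
  byte[1]=0x81 cont=1 payload=0x01=1: acc |= 1<<7 -> acc=134 shift=14
  byte[2]=0x7F cont=0 payload=0x7F=127: acc |= 127<<14 -> acc=2080902 shift=21 [end]
Varint 1: bytes[0:3] = 86 81 7F -> value 2080902 (3 byte(s))
  byte[3]=0xB4 cont=1 payload=0x34=52: acc |= 52<<0 -> acc=52 shift=7
  byte[4]=0x4E cont=0 payload=0x4E=78: acc |= 78<<7 -> acc=10036 shift=14 [end]
Varint 2: bytes[3:5] = B4 4E -> value 10036 (2 byte(s))
  byte[5]=0xD0 cont=1 payload=0x50=80: acc |= 80<<0 -> acc=80 shift=7
  byte[6]=0xB1 cont=1 payload=0x31=49: acc |= 49<<7 -> acc=6352 shift=14
  byte[7]=0x59 cont=0 payload=0x59=89: acc |= 89<<14 -> acc=1464528 shift=21 [end]
Varint 3: bytes[5:8] = D0 B1 59 -> value 1464528 (3 byte(s))
  byte[8]=0xCD cont=1 payload=0x4D=77: acc |= 77<<0 -> acc=77 shift=7
  byte[9]=0xE6 cont=1 payload=0x66=102: acc |= 102<<7 -> acc=13133 shift=14
  byte[10]=0xA3 cont=1 payload=0x23=35: acc |= 35<<14 -> acc=586573 shift=21
  byte[11]=0x21 cont=0 payload=0x21=33: acc |= 33<<21 -> acc=69792589 shift=28 [end]
Varint 4: bytes[8:12] = CD E6 A3 21 -> value 69792589 (4 byte(s))
  byte[12]=0x9A cont=1 payload=0x1A=26: acc |= 26<<0 -> acc=26 shift=7
  byte[13]=0xCF cont=1 payload=0x4F=79: acc |= 79<<7 -> acc=10138 shift=14
  byte[14]=0x3A cont=0 payload=0x3A=58: acc |= 58<<14 -> acc=960410 shift=21 [end]
Varint 5: bytes[12:15] = 9A CF 3A -> value 960410 (3 byte(s))
  byte[15]=0x3E cont=0 payload=0x3E=62: acc |= 62<<0 -> acc=62 shift=7 [end]
Varint 6: bytes[15:16] = 3E -> value 62 (1 byte(s))
  byte[16]=0xC6 cont=1 payload=0x46=70: acc |= 70<<0 -> acc=70 shift=7
  byte[17]=0x5F cont=0 payload=0x5F=95: acc |= 95<<7 -> acc=12230 shift=14 [end]
Varint 7: bytes[16:18] = C6 5F -> value 12230 (2 byte(s))

Answer: 15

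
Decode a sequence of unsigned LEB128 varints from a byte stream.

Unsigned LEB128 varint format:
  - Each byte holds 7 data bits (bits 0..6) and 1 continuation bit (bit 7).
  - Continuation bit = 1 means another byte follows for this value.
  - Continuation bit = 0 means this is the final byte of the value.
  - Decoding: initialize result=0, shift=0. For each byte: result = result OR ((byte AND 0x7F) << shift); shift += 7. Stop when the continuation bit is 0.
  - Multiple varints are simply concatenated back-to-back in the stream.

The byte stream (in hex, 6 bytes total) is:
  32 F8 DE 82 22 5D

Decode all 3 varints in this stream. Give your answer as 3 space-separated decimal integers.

  byte[0]=0x32 cont=0 payload=0x32=50: acc |= 50<<0 -> acc=50 shift=7 [end]
Varint 1: bytes[0:1] = 32 -> value 50 (1 byte(s))
  byte[1]=0xF8 cont=1 payload=0x78=120: acc |= 120<<0 -> acc=120 shift=7
  byte[2]=0xDE cont=1 payload=0x5E=94: acc |= 94<<7 -> acc=12152 shift=14
  byte[3]=0x82 cont=1 payload=0x02=2: acc |= 2<<14 -> acc=44920 shift=21
  byte[4]=0x22 cont=0 payload=0x22=34: acc |= 34<<21 -> acc=71348088 shift=28 [end]
Varint 2: bytes[1:5] = F8 DE 82 22 -> value 71348088 (4 byte(s))
  byte[5]=0x5D cont=0 payload=0x5D=93: acc |= 93<<0 -> acc=93 shift=7 [end]
Varint 3: bytes[5:6] = 5D -> value 93 (1 byte(s))

Answer: 50 71348088 93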